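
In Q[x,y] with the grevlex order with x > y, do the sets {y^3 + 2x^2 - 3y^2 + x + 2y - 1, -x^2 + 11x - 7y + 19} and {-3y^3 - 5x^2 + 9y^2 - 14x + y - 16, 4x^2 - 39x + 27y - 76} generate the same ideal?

Two ideals are equal iff their reduced Gröbner bases coincide (the reduced basis is unique for a fixed ordering).
Buchberger on the first generating set:
f_1 = y^3 + 2x^2 - 3y^2 + x + 2y - 1, LT = y^3.
f_2 = -x^2 + 11x - 7y + 19, LT = x^2.

The S-polynomials (S(f_1,f_2)) all reduce to 0 modulo the current basis, so we have a Gröbner basis.
Inter-reduce: drop elements whose leading term is divisible by another's, tail-reduce, and make monic.
Reduced Gröbner basis: {y^3 - 3y^2 + 23x - 12y + 37, x^2 - 11x + 7y - 19}.

Buchberger on the second generating set:
h_1 = -3y^3 - 5x^2 + 9y^2 - 14x + y - 16, LT = y^3.
h_2 = 4x^2 - 39x + 27y - 76, LT = x^2.

The S-polynomials (S(h_1,h_2)) all reduce to 0 modulo the current basis, so we have a Gröbner basis.
Inter-reduce: drop elements whose leading term is divisible by another's, tail-reduce, and make monic.
Reduced Gröbner basis: {y^3 - 3y^2 + 251/12x - 139/12y + 37, x^2 - 39/4x + 27/4y - 19}.

Since the reduced bases disagree, the two ideals are not the same.

No, the ideals differ.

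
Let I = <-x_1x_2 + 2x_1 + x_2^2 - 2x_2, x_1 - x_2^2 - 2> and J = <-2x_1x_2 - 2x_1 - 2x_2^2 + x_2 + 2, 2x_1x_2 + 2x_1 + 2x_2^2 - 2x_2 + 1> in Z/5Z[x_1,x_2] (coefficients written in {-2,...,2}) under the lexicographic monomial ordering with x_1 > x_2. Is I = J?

No, the ideals differ.

Two ideals are equal iff their reduced Gröbner bases coincide (the reduced basis is unique for a fixed ordering).
Buchberger on the first generating set:
f_1 = -x_1x_2 + 2x_1 + x_2^2 - 2x_2, LT = x_1x_2.
f_2 = x_1 - x_2^2 - 2, LT = x_1.

S(f_1,f_2): lcm = x_1x_2. S = -2x_1 + x_2^3 - x_2^2 - x_2.
  reduce S modulo (f_1, f_2):
  remainder x_2^3 + 2x_2^2 - x_2 + 1 ≠ 0; add g_3 = x_2^3 + 2x_2^2 - x_2 + 1 to the basis.

The other S-polynomials (S(f_1,g_3), S(f_2,g_3)) all reduce to 0 modulo the current basis, so we have a Gröbner basis.
Inter-reduce: drop elements whose leading term is divisible by another's, tail-reduce, and make monic.
Reduced Gröbner basis: {x_1 - x_2^2 - 2, x_2^3 + 2x_2^2 - x_2 + 1}.

Buchberger on the second generating set:
h_1 = -2x_1x_2 - 2x_1 - 2x_2^2 + x_2 + 2, LT = x_1x_2.
h_2 = 2x_1x_2 + 2x_1 + 2x_2^2 - 2x_2 + 1, LT = x_1x_2.

S(h_1,h_2): lcm = x_1x_2. S = -2x_2 + 1.
  reduce S modulo (h_1, h_2):
  remainder -2x_2 + 1 ≠ 0; add k_3 = -2x_2 + 1 to the basis.

S(h_1,k_3): lcm = x_1x_2. S = -x_1 + x_2^2 + 2x_2 - 1.
  reduce S modulo (h_1, h_2, k_3):
  remainder -x_1 - 1 ≠ 0; add k_4 = -x_1 - 1 to the basis.

The other S-polynomials (S(h_2,k_3), S(h_1,k_4), S(h_2,k_4), S(k_3,k_4)) all reduce to 0 modulo the current basis, so we have a Gröbner basis.
Inter-reduce: drop elements whose leading term is divisible by another's, tail-reduce, and make monic.
Reduced Gröbner basis: {x_1 + 1, x_2 + 2}.

Since the reduced bases disagree, the two ideals are not the same.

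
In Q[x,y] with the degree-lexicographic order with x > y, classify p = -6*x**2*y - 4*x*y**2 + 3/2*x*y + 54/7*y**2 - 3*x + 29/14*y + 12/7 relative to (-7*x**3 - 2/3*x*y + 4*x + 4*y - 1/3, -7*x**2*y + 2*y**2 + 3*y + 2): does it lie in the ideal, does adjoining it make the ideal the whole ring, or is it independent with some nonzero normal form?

First compute the reduced Gröbner basis of I by Buchberger's algorithm.
f_1 = -7*x**3 - 2/3*x*y + 4*x + 4*y - 1/3, LT = x**3.
f_2 = -7*x**2*y + 2*y**2 + 3*y + 2, LT = x**2*y.

S(f_1,f_2): lcm = x**3*y. S = 8/21*x*y**2 - 1/7*x*y - 4/7*y**2 + 2/7*x + 1/21*y.
  leading term x*y**2: no divisor's leading term divides it; move 8/21*x*y**2 to the remainder.
  leading term x*y: no divisor's leading term divides it; move -1/7*x*y to the remainder.
  leading term y**2: no divisor's leading term divides it; move -4/7*y**2 to the remainder.
  leading term x: no divisor's leading term divides it; move 2/7*x to the remainder.
  leading term y: no divisor's leading term divides it; move 1/21*y to the remainder.
  remainder 8/21*x*y**2 - 1/7*x*y - 4/7*y**2 + 2/7*x + 1/21*y ≠ 0; add h_3 = 8/21*x*y**2 - 1/7*x*y - 4/7*y**2 + 2/7*x + 1/21*y to the basis.

S(f_2,h_3): lcm = x**2*y**2. S = 3/8*x**2*y + 3/2*x*y**2 - 2/7*y**3 - 3/4*x**2 - 1/8*x*y - 3/7*y**2 - 2/7*y.
  leading term x**2*y: subtract (-3/56)·f_2 from 3/8*x**2*y + 3/2*x*y**2 - 2/7*y**3 - 3/4*x**2 - 1/8*x*y - 3/7*y**2 - 2/7*y → 3/2*x*y**2 - 2/7*y**3 - 3/4*x**2 - 1/8*x*y - 9/28*y**2 - 1/8*y + 3/28
  leading term x*y**2: subtract (63/16)·h_3 from 3/2*x*y**2 - 2/7*y**3 - 3/4*x**2 - 1/8*x*y - 9/28*y**2 - 1/8*y + 3/28 → -2/7*y**3 - 3/4*x**2 + 7/16*x*y + 27/14*y**2 - 9/8*x - 5/16*y + 3/28
  leading term y**3: no divisor's leading term divides it; move -2/7*y**3 to the remainder.
  leading term x**2: no divisor's leading term divides it; move -3/4*x**2 to the remainder.
  leading term x*y: no divisor's leading term divides it; move 7/16*x*y to the remainder.
  leading term y**2: no divisor's leading term divides it; move 27/14*y**2 to the remainder.
  leading term x: no divisor's leading term divides it; move -9/8*x to the remainder.
  leading term y: no divisor's leading term divides it; move -5/16*y to the remainder.
  leading term 1: no divisor's leading term divides it; move 3/28 to the remainder.
  remainder -2/7*y**3 - 3/4*x**2 + 7/16*x*y + 27/14*y**2 - 9/8*x - 5/16*y + 3/28 ≠ 0; add h_4 = -2/7*y**3 - 3/4*x**2 + 7/16*x*y + 27/14*y**2 - 9/8*x - 5/16*y + 3/28 to the basis.

The other S-polynomials (S(f_1,h_3), S(f_1,h_4), S(f_2,h_4), S(h_3,h_4)) all reduce to 0 modulo the current basis, so we have a Gröbner basis.
Inter-reduce: drop elements whose leading term is divisible by another's, tail-reduce, and make monic.
Reduced Gröbner basis: {x**3 + 2/21*x*y - 4/7*x - 4/7*y + 1/21, x**2*y - 2/7*y**2 - 3/7*y - 2/7, x*y**2 - 3/8*x*y - 3/2*y**2 + 3/4*x + 1/8*y, y**3 + 21/8*x**2 - 49/32*x*y - 27/4*y**2 + 63/16*x + 35/32*y - 3/8}.
Label its elements g_1 = x**3 + 2/21*x*y - 4/7*x - 4/7*y + 1/21, g_2 = x**2*y - 2/7*y**2 - 3/7*y - 2/7, g_3 = x*y**2 - 3/8*x*y - 3/2*y**2 + 3/4*x + 1/8*y, g_4 = y**3 + 21/8*x**2 - 49/32*x*y - 27/4*y**2 + 63/16*x + 35/32*y - 3/8.

Reduce p = -6*x**2*y - 4*x*y**2 + 3/2*x*y + 54/7*y**2 - 3*x + 29/14*y + 12/7 modulo G:
  leading term x**2*y: subtract (-6)·g_2 from -6*x**2*y - 4*x*y**2 + 3/2*x*y + 54/7*y**2 - 3*x + 29/14*y + 12/7 → -4*x*y**2 + 3/2*x*y + 6*y**2 - 3*x - 1/2*y
  leading term x*y**2: subtract (-4)·g_3 from -4*x*y**2 + 3/2*x*y + 6*y**2 - 3*x - 1/2*y → 0
  normal form = 0.
Since the normal form is 0, p ∈ I.

-6*x**2*y - 4*x*y**2 + 3/2*x*y + 54/7*y**2 - 3*x + 29/14*y + 12/7 lies in I (it reduces to 0).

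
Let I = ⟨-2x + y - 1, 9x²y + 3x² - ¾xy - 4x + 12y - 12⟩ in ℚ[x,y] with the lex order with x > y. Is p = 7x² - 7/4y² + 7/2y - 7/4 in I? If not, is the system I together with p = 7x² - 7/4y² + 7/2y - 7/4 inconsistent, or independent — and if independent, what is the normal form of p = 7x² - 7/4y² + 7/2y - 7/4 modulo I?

First compute the reduced Gröbner basis of I by Buchberger's algorithm.
f_1 = -2x + y - 1, LT = x.
f_2 = 9x²y + 3x² - ¾xy - 4x + 12y - 12, LT = x²y.

S(f_1,f_2): lcm = x²y. S = -⅓x² - ½xy² + 7/12xy + 4/9x - 4/3y + 4/3.
  leading term x²: subtract (⅙x)·f_1 from -⅓x² - ½xy² + 7/12xy + 4/9x - 4/3y + 4/3 → -½xy² + 5/12xy + 11/18x - 4/3y + 4/3
  leading term xy²: subtract (¼y²)·f_1 from -½xy² + 5/12xy + 11/18x - 4/3y + 4/3 → 5/12xy + 11/18x - ¼y³ + ¼y² - 4/3y + 4/3
  leading term xy: subtract (-5/24y)·f_1 from 5/12xy + 11/18x - ¼y³ + ¼y² - 4/3y + 4/3 → 11/18x - ¼y³ + 11/24y² - 37/24y + 4/3
  leading term x: subtract (-11/36)·f_1 from 11/18x - ¼y³ + 11/24y² - 37/24y + 4/3 → -¼y³ + 11/24y² - 89/72y + 37/36
  leading term y³: no divisor's leading term divides it; move -¼y³ to the remainder.
  leading term y²: no divisor's leading term divides it; move 11/24y² to the remainder.
  leading term y: no divisor's leading term divides it; move -89/72y to the remainder.
  leading term 1: no divisor's leading term divides it; move 37/36 to the remainder.
  remainder -¼y³ + 11/24y² - 89/72y + 37/36 ≠ 0; add h_3 = -¼y³ + 11/24y² - 89/72y + 37/36 to the basis.

The other S-polynomials (S(f_1,h_3), S(f_2,h_3)) all reduce to 0 modulo the current basis, so we have a Gröbner basis.
Inter-reduce: drop elements whose leading term is divisible by another's, tail-reduce, and make monic.
Reduced Gröbner basis: {x - ½y + ½, y³ - 11/6y² + 89/18y - 37/9}.
Label its elements g_1 = x - ½y + ½, g_2 = y³ - 11/6y² + 89/18y - 37/9.

Reduce p = 7x² - 7/4y² + 7/2y - 7/4 modulo G:
  leading term x²: subtract (7x)·g_1 from 7x² - 7/4y² + 7/2y - 7/4 → 7/2xy - 7/2x - 7/4y² + 7/2y - 7/4
  leading term xy: subtract (7/2y)·g_1 from 7/2xy - 7/2x - 7/4y² + 7/2y - 7/4 → -7/2x + 7/4y - 7/4
  leading term x: subtract (-7/2)·g_1 from -7/2x + 7/4y - 7/4 → 0
  normal form = 0.
Since the normal form is 0, p ∈ I.

7x² - 7/4y² + 7/2y - 7/4 lies in I (it reduces to 0).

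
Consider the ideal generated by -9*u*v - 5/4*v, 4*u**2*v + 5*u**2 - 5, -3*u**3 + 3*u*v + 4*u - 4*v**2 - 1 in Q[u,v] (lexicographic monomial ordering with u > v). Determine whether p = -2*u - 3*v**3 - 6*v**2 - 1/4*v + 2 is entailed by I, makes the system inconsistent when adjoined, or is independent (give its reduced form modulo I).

-2*u - 3*v**3 - 6*v**2 - 1/4*v + 2 lies in I (it reduces to 0).

First compute the reduced Gröbner basis of I by Buchberger's algorithm.
f_1 = -9*u*v - 5/4*v, LT = u*v.
f_2 = 4*u**2*v + 5*u**2 - 5, LT = u**2*v.
f_3 = -3*u**3 + 3*u*v + 4*u - 4*v**2 - 1, LT = u**3.

S(f_1,f_2): lcm = u**2*v. S = -5/4*u**2 + 5/36*u*v + 5/4.
  leading term u**2: no divisor's leading term divides it; move -5/4*u**2 to the remainder.
  leading term u*v: subtract (-5/324)·f_1 from 5/36*u*v + 5/4 → -25/1296*v + 5/4
  leading term v: no divisor's leading term divides it; move -25/1296*v to the remainder.
  leading term 1: no divisor's leading term divides it; move 5/4 to the remainder.
  remainder -5/4*u**2 - 25/1296*v + 5/4 ≠ 0; add h_4 = -5/4*u**2 - 25/1296*v + 5/4 to the basis.

S(f_1,f_3): lcm = u**3*v. S = 5/36*u**2*v + u*v**2 + 4/3*u*v - 4/3*v**3 - 1/3*v.
  leading term u**2*v: subtract (-5/324*u)·f_1 from 5/36*u**2*v + u*v**2 + 4/3*u*v - 4/3*v**3 - 1/3*v → u*v**2 + 1703/1296*u*v - 4/3*v**3 - 1/3*v
  leading term u*v**2: subtract (-1/9*v)·f_1 from u*v**2 + 1703/1296*u*v - 4/3*v**3 - 1/3*v → 1703/1296*u*v - 4/3*v**3 - 5/36*v**2 - 1/3*v
  leading term u*v: subtract (-1703/11664)·f_1 from 1703/1296*u*v - 4/3*v**3 - 5/36*v**2 - 1/3*v → -4/3*v**3 - 5/36*v**2 - 24067/46656*v
  leading term v**3: no divisor's leading term divides it; move -4/3*v**3 to the remainder.
  leading term v**2: no divisor's leading term divides it; move -5/36*v**2 to the remainder.
  leading term v: no divisor's leading term divides it; move -24067/46656*v to the remainder.
  remainder -4/3*v**3 - 5/36*v**2 - 24067/46656*v ≠ 0; add h_5 = -4/3*v**3 - 5/36*v**2 - 24067/46656*v to the basis.

S(f_2,f_3): lcm = u**3*v. S = 5/4*u**3 + u*v**2 + 4/3*u*v - 5/4*u - 4/3*v**3 - 1/3*v.
  leading term u**3: subtract (-5/12)·f_3 from 5/4*u**3 + u*v**2 + 4/3*u*v - 5/4*u - 4/3*v**3 - 1/3*v → u*v**2 + 31/12*u*v + 5/12*u - 4/3*v**3 - 5/3*v**2 - 1/3*v - 5/12
  leading term u*v**2: subtract (-1/9*v)·f_1 from u*v**2 + 31/12*u*v + 5/12*u - 4/3*v**3 - 5/3*v**2 - 1/3*v - 5/12 → 31/12*u*v + 5/12*u - 4/3*v**3 - 65/36*v**2 - 1/3*v - 5/12
  leading term u*v: subtract (-31/108)·f_1 from 31/12*u*v + 5/12*u - 4/3*v**3 - 65/36*v**2 - 1/3*v - 5/12 → 5/12*u - 4/3*v**3 - 65/36*v**2 - 299/432*v - 5/12
  leading term u: no divisor's leading term divides it; move 5/12*u to the remainder.
  leading term v**3: subtract (1)·h_5 from -4/3*v**3 - 65/36*v**2 - 299/432*v - 5/12 → -5/3*v**2 - 8225/46656*v - 5/12
  leading term v**2: no divisor's leading term divides it; move -5/3*v**2 to the remainder.
  leading term v: no divisor's leading term divides it; move -8225/46656*v to the remainder.
  leading term 1: no divisor's leading term divides it; move -5/12 to the remainder.
  remainder 5/12*u - 5/3*v**2 - 8225/46656*v - 5/12 ≠ 0; add h_6 = 5/12*u - 5/3*v**2 - 8225/46656*v - 5/12 to the basis.

S(f_1,h_4): lcm = u**2*v. S = 5/36*u*v - 5/324*v**2 + v.
  leading term u*v: subtract (-5/324)·f_1 from 5/36*u*v - 5/324*v**2 + v → -5/324*v**2 + 1271/1296*v
  leading term v**2: no divisor's leading term divides it; move -5/324*v**2 to the remainder.
  leading term v: no divisor's leading term divides it; move 1271/1296*v to the remainder.
  remainder -5/324*v**2 + 1271/1296*v ≠ 0; add h_7 = -5/324*v**2 + 1271/1296*v to the basis.

S(f_2,h_5): lcm = u**2*v**3. S = 55/48*u**2*v**2 - 24067/62208*u**2*v - 5/4*v**2.
  leading term u**2*v**2: subtract (-55/432*u*v)·f_1 from 55/48*u**2*v**2 - 24067/62208*u**2*v - 5/4*v**2 → -24067/62208*u**2*v - 275/1728*u*v**2 - 5/4*v**2
  leading term u**2*v: subtract (24067/559872*u)·f_1 from -24067/62208*u**2*v - 275/1728*u*v**2 - 5/4*v**2 → -275/1728*u*v**2 + 120335/2239488*u*v - 5/4*v**2
  leading term u*v**2: subtract (275/15552*v)·f_1 from -275/1728*u*v**2 + 120335/2239488*u*v - 5/4*v**2 → 120335/2239488*u*v - 76385/62208*v**2
  leading term u*v: subtract (-120335/20155392)·f_1 from 120335/2239488*u*v - 76385/62208*v**2 → -76385/62208*v**2 - 601675/80621568*v
  leading term v**2: subtract (15277/192)·h_7 from -76385/62208*v**2 - 601675/80621568*v → -6291731383/80621568*v
  leading term v: no divisor's leading term divides it; move -6291731383/80621568*v to the remainder.
  remainder -6291731383/80621568*v ≠ 0; add h_8 = -6291731383/80621568*v to the basis.

The other S-polynomials (S(f_2,h_4), S(f_3,h_4), S(f_1,h_5), S(f_3,h_5), S(h_4,h_5), S(f_1,h_6), S(f_2,h_6), S(f_3,h_6), S(h_4,h_6), S(h_5,h_6), S(f_1,h_7), S(f_2,h_7), S(f_3,h_7), S(h_4,h_7), S(h_5,h_7), S(h_6,h_7), S(f_1,h_8), S(f_2,h_8), S(f_3,h_8), S(h_4,h_8), S(h_5,h_8), S(h_6,h_8), S(h_7,h_8)) all reduce to 0 modulo the current basis, so we have a Gröbner basis.
Inter-reduce: drop elements whose leading term is divisible by another's, tail-reduce, and make monic.
Reduced Gröbner basis: {u - 1, v}.
Label its elements g_1 = u - 1, g_2 = v.

Reduce p = -2*u - 3*v**3 - 6*v**2 - 1/4*v + 2 modulo G:
  leading term u: subtract (-2)·g_1 from -2*u - 3*v**3 - 6*v**2 - 1/4*v + 2 → -3*v**3 - 6*v**2 - 1/4*v
  leading term v**3: subtract (-3*v**2)·g_2 from -3*v**3 - 6*v**2 - 1/4*v → -6*v**2 - 1/4*v
  leading term v**2: subtract (-6*v)·g_2 from -6*v**2 - 1/4*v → -1/4*v
  leading term v: subtract (-1/4)·g_2 from -1/4*v → 0
  normal form = 0.
Since the normal form is 0, p ∈ I.

Ideal membership is decidable via reduction modulo a Gröbner basis.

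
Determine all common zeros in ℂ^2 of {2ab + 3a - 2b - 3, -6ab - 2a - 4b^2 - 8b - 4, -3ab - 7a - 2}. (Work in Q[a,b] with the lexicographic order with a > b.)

Compute a lex Gröbner basis by Buchberger's algorithm.
f_1 = 2ab + 3a - 2b - 3, LT = ab.
f_2 = -6ab - 2a - 4b^2 - 8b - 4, LT = ab.
f_3 = -3ab - 7a - 2, LT = ab.

S(f_1,f_2): lcm = ab. S = 7/6a - 2/3b^2 - 7/3b - 13/6.
  leading term a: no divisor's leading term divides it; move 7/6a to the remainder.
  leading term b^2: no divisor's leading term divides it; move -2/3b^2 to the remainder.
  leading term b: no divisor's leading term divides it; move -7/3b to the remainder.
  leading term 1: no divisor's leading term divides it; move -13/6 to the remainder.
  remainder 7/6a - 2/3b^2 - 7/3b - 13/6 ≠ 0; add h_4 = 7/6a - 2/3b^2 - 7/3b - 13/6 to the basis.

S(f_1,f_3): lcm = ab. S = -5/6a - b - 13/6.
  leading term a: subtract (-5/7)·h_4 from -5/6a - b - 13/6 → -10/21b^2 - 8/3b - 26/7
  leading term b^2: no divisor's leading term divides it; move -10/21b^2 to the remainder.
  leading term b: no divisor's leading term divides it; move -8/3b to the remainder.
  leading term 1: no divisor's leading term divides it; move -26/7 to the remainder.
  remainder -10/21b^2 - 8/3b - 26/7 ≠ 0; add h_5 = -10/21b^2 - 8/3b - 26/7 to the basis.

S(f_1,h_4): lcm = ab. S = 3/2a + 4/7b^3 + 2b^2 + 6/7b - 3/2.
  leading term a: subtract (9/7)·h_4 from 3/2a + 4/7b^3 + 2b^2 + 6/7b - 3/2 → 4/7b^3 + 20/7b^2 + 27/7b + 9/7
  leading term b^3: subtract (-6/5b)·h_5 from 4/7b^3 + 20/7b^2 + 27/7b + 9/7 → -12/35b^2 - 3/5b + 9/7
  leading term b^2: subtract (18/25)·h_5 from -12/35b^2 - 3/5b + 9/7 → 33/25b + 99/25
  leading term b: no divisor's leading term divides it; move 33/25b to the remainder.
  leading term 1: no divisor's leading term divides it; move 99/25 to the remainder.
  remainder 33/25b + 99/25 ≠ 0; add h_6 = 33/25b + 99/25 to the basis.

The other S-polynomials (S(f_2,f_3), S(f_2,h_4), S(f_3,h_4), S(f_1,h_5), S(f_2,h_5), S(f_3,h_5), S(h_4,h_5), S(f_1,h_6), S(f_2,h_6), S(f_3,h_6), S(h_4,h_6), S(h_5,h_6)) all reduce to 0 modulo the current basis, so we have a Gröbner basis.
Inter-reduce: drop elements whose leading term is divisible by another's, tail-reduce, and make monic.
Reduced Gröbner basis: {a - 1, b + 3}.

Elimination: the polynomial b + 3 lies in the elimination ideal for b, so b ∈ {-3}. For each such b, the remaining basis elements (now univariate) give the rest of the solution.
  b = -3: the earlier basis element becomes a - 1 = 0, giving a = 1 — point (1, -3).
Check: every point annihilates each of the original generators.
This is the nonlinear analogue of row-reducing a linear system.

{(1, -3)}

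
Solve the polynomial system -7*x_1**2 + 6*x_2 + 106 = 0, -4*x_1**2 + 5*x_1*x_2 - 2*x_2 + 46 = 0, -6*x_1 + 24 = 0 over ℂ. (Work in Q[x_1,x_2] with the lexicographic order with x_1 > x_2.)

{(4, 1)}

Compute a lex Gröbner basis by Buchberger's algorithm.
f_1 = -7*x_1**2 + 6*x_2 + 106, LT = x_1**2.
f_2 = -4*x_1**2 + 5*x_1*x_2 - 2*x_2 + 46, LT = x_1**2.
f_3 = -6*x_1 + 24, LT = x_1.

S(f_1,f_2): lcm = x_1**2. S = 5/4*x_1*x_2 - 19/14*x_2 - 51/14.
  reduce S modulo (f_1, f_2, f_3):
  remainder 51/14*x_2 - 51/14 ≠ 0; add h_4 = 51/14*x_2 - 51/14 to the basis.

The other S-polynomials (S(f_1,f_3), S(f_2,f_3), S(f_1,h_4), S(f_2,h_4), S(f_3,h_4)) all reduce to 0 modulo the current basis, so we have a Gröbner basis.
Inter-reduce: drop elements whose leading term is divisible by another's, tail-reduce, and make monic.
Reduced Gröbner basis: {x_1 - 4, x_2 - 1}.

From the last basis element, x_2 - 1 = 0, so x_2 takes values in {1}. Each choice, substituted upward through the basis, yields the corresponding point(s) of the solution set.
  x_2 = 1: the earlier basis element becomes x_1 - 4 = 0, giving x_1 = 4 — point (4, 1).
A lex Gröbner basis triangularizes the system, enabling back-substitution.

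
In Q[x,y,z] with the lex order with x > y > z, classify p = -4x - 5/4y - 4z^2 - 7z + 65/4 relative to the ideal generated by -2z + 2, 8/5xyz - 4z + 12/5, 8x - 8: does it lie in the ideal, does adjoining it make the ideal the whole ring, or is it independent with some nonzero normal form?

First compute the reduced Gröbner basis of I by Buchberger's algorithm.
f_1 = -2z + 2, LT = z.
f_2 = 8/5xyz - 4z + 12/5, LT = xyz.
f_3 = 8x - 8, LT = x.

S(f_1,f_2): lcm = xyz. S = -xy + 5/2z - 3/2.
  reduce S modulo (f_1, f_2, f_3):
  remainder -y + 1 ≠ 0; add h_4 = -y + 1 to the basis.

The other S-polynomials (S(f_1,f_3), S(f_2,f_3), S(f_1,h_4), S(f_2,h_4), S(f_3,h_4)) all reduce to 0 modulo the current basis, so we have a Gröbner basis.
Inter-reduce: drop elements whose leading term is divisible by another's, tail-reduce, and make monic.
Reduced Gröbner basis: {x - 1, y - 1, z - 1}.
Label its elements g_1 = x - 1, g_2 = y - 1, g_3 = z - 1.

Reduce p = -4x - 5/4y - 4z^2 - 7z + 65/4 modulo G:
  leading term x: subtract (-4)·g_1 from -4x - 5/4y - 4z^2 - 7z + 65/4 → -5/4y - 4z^2 - 7z + 49/4
  leading term y: subtract (-5/4)·g_2 from -5/4y - 4z^2 - 7z + 49/4 → -4z^2 - 7z + 11
  leading term z^2: subtract (-4z)·g_3 from -4z^2 - 7z + 11 → -11z + 11
  leading term z: subtract (-11)·g_3 from -11z + 11 → 0
  normal form = 0.
Since the normal form is 0, p ∈ I.

The remainder on division by a Gröbner basis is unique — it is the normal form.

-4x - 5/4y - 4z^2 - 7z + 65/4 lies in I (it reduces to 0).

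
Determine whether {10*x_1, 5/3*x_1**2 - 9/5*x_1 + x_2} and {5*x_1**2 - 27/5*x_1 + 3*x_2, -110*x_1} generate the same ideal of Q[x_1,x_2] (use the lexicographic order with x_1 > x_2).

Since reduced Gröbner bases are canonical representatives of ideals under a given ordering, it suffices to compute and compare them.
Buchberger on the first generating set:
f_1 = 10*x_1, LT = x_1.
f_2 = 5/3*x_1**2 - 9/5*x_1 + x_2, LT = x_1**2.

S(f_1,f_2): lcm = x_1**2. S = 27/25*x_1 - 3/5*x_2.
  leading term x_1: subtract (27/250)·f_1 from 27/25*x_1 - 3/5*x_2 → -3/5*x_2
  leading term x_2: no divisor's leading term divides it; move -3/5*x_2 to the remainder.
  remainder -3/5*x_2 ≠ 0; add g_3 = -3/5*x_2 to the basis.

S(f_1,g_3): leading monomials are coprime, so the S-polynomial reduces to 0 (Buchberger's first criterion).
S(f_2,g_3): leading monomials are coprime, so the S-polynomial reduces to 0 (Buchberger's first criterion).
Every S-polynomial of the final basis reduces to 0, so we have a Gröbner basis.
Inter-reduce: drop elements whose leading term is divisible by another's, tail-reduce, and make monic.
Reduced Gröbner basis: {x_1, x_2}.

Buchberger on the second generating set:
h_1 = 5*x_1**2 - 27/5*x_1 + 3*x_2, LT = x_1**2.
h_2 = -110*x_1, LT = x_1.

S(h_1,h_2): lcm = x_1**2. S = -27/25*x_1 + 3/5*x_2.
  leading term x_1: subtract (27/2750)·h_2 from -27/25*x_1 + 3/5*x_2 → 3/5*x_2
  leading term x_2: no divisor's leading term divides it; move 3/5*x_2 to the remainder.
  remainder 3/5*x_2 ≠ 0; add k_3 = 3/5*x_2 to the basis.

S(h_1,k_3): leading monomials are coprime, so the S-polynomial reduces to 0 (Buchberger's first criterion).
S(h_2,k_3): leading monomials are coprime, so the S-polynomial reduces to 0 (Buchberger's first criterion).
Every S-polynomial of the final basis reduces to 0, so we have a Gröbner basis.
Inter-reduce: drop elements whose leading term is divisible by another's, tail-reduce, and make monic.
Reduced Gröbner basis: {x_1, x_2}.

Same reduced basis, so the two generating sets span the same ideal.

Yes, the ideals are equal.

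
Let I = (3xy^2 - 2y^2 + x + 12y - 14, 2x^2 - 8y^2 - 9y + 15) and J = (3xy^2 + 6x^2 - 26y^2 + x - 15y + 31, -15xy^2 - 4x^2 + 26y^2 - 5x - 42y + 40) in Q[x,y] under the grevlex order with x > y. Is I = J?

For a fixed monomial order, each ideal has a unique reduced Gröbner basis; comparing bases decides equality.
Buchberger on the first generating set:
f_1 = 3xy^2 - 2y^2 + x + 12y - 14, LT = xy^2.
f_2 = 2x^2 - 8y^2 - 9y + 15, LT = x^2.

S(f_1,f_2): lcm = x^2y^2. S = 4y^4 - 2/3xy^2 + 9/2y^3 + 1/3x^2 + 4xy - 15/2y^2 - 14/3x.
  leading term y^4: no divisor's leading term divides it; move 4y^4 to the remainder.
  leading term xy^2: subtract (-2/9)·f_1 from -2/3xy^2 + 9/2y^3 + 1/3x^2 + 4xy - 15/2y^2 - 14/3x → 9/2y^3 + 1/3x^2 + 4xy - 143/18y^2 - 40/9x + 8/3y - 28/9
  leading term y^3: no divisor's leading term divides it; move 9/2y^3 to the remainder.
  leading term x^2: subtract (1/6)·f_2 from 1/3x^2 + 4xy - 143/18y^2 - 40/9x + 8/3y - 28/9 → 4xy - 119/18y^2 - 40/9x + 25/6y - 101/18
  leading term xy: no divisor's leading term divides it; move 4xy to the remainder.
  leading term y^2: no divisor's leading term divides it; move -119/18y^2 to the remainder.
  leading term x: no divisor's leading term divides it; move -40/9x to the remainder.
  leading term y: no divisor's leading term divides it; move 25/6y to the remainder.
  leading term 1: no divisor's leading term divides it; move -101/18 to the remainder.
  remainder 4y^4 + 9/2y^3 + 4xy - 119/18y^2 - 40/9x + 25/6y - 101/18 ≠ 0; add g_3 = 4y^4 + 9/2y^3 + 4xy - 119/18y^2 - 40/9x + 25/6y - 101/18 to the basis.

The other S-polynomials (S(f_1,g_3), S(f_2,g_3)) all reduce to 0 modulo the current basis, so we have a Gröbner basis.
Inter-reduce: drop elements whose leading term is divisible by another's, tail-reduce, and make monic.
Reduced Gröbner basis: {y^4 + 9/8y^3 + xy - 119/72y^2 - 10/9x + 25/24y - 101/72, xy^2 - 2/3y^2 + 1/3x + 4y - 14/3, x^2 - 4y^2 - 9/2y + 15/2}.

Buchberger on the second generating set:
h_1 = 3xy^2 + 6x^2 - 26y^2 + x - 15y + 31, LT = xy^2.
h_2 = -15xy^2 - 4x^2 + 26y^2 - 5x - 42y + 40, LT = xy^2.

S(h_1,h_2): lcm = xy^2. S = 26/15x^2 - 104/15y^2 - 39/5y + 13.
  leading term x^2: no divisor's leading term divides it; move 26/15x^2 to the remainder.
  leading term y^2: no divisor's leading term divides it; move -104/15y^2 to the remainder.
  leading term y: no divisor's leading term divides it; move -39/5y to the remainder.
  leading term 1: no divisor's leading term divides it; move 13 to the remainder.
  remainder 26/15x^2 - 104/15y^2 - 39/5y + 13 ≠ 0; add k_3 = 26/15x^2 - 104/15y^2 - 39/5y + 13 to the basis.

S(h_1,k_3): lcm = x^2y^2. S = 4y^4 + 2x^3 - 26/3xy^2 + 9/2y^3 + 1/3x^2 - 5xy - 15/2y^2 + 31/3x.
  leading term y^4: no divisor's leading term divides it; move 4y^4 to the remainder.
  leading term x^3: subtract (15/13x)·k_3 from 2x^3 - 26/3xy^2 + 9/2y^3 + 1/3x^2 - 5xy - 15/2y^2 + 31/3x → -2/3xy^2 + 9/2y^3 + 1/3x^2 + 4xy - 15/2y^2 - 14/3x
  leading term xy^2: subtract (-2/9)·h_1 from -2/3xy^2 + 9/2y^3 + 1/3x^2 + 4xy - 15/2y^2 - 14/3x → 9/2y^3 + 5/3x^2 + 4xy - 239/18y^2 - 40/9x - 10/3y + 62/9
  leading term y^3: no divisor's leading term divides it; move 9/2y^3 to the remainder.
  leading term x^2: subtract (25/26)·k_3 from 5/3x^2 + 4xy - 239/18y^2 - 40/9x - 10/3y + 62/9 → 4xy - 119/18y^2 - 40/9x + 25/6y - 101/18
  leading term xy: no divisor's leading term divides it; move 4xy to the remainder.
  leading term y^2: no divisor's leading term divides it; move -119/18y^2 to the remainder.
  leading term x: no divisor's leading term divides it; move -40/9x to the remainder.
  leading term y: no divisor's leading term divides it; move 25/6y to the remainder.
  leading term 1: no divisor's leading term divides it; move -101/18 to the remainder.
  remainder 4y^4 + 9/2y^3 + 4xy - 119/18y^2 - 40/9x + 25/6y - 101/18 ≠ 0; add k_4 = 4y^4 + 9/2y^3 + 4xy - 119/18y^2 - 40/9x + 25/6y - 101/18 to the basis.

The other S-polynomials (S(h_2,k_3), S(h_1,k_4), S(h_2,k_4), S(k_3,k_4)) all reduce to 0 modulo the current basis, so we have a Gröbner basis.
Inter-reduce: drop elements whose leading term is divisible by another's, tail-reduce, and make monic.
Reduced Gröbner basis: {y^4 + 9/8y^3 + xy - 119/72y^2 - 10/9x + 25/24y - 101/72, xy^2 - 2/3y^2 + 1/3x + 4y - 14/3, x^2 - 4y^2 - 9/2y + 15/2}.

Same reduced basis, so the two generating sets span the same ideal.

Yes, the ideals are equal.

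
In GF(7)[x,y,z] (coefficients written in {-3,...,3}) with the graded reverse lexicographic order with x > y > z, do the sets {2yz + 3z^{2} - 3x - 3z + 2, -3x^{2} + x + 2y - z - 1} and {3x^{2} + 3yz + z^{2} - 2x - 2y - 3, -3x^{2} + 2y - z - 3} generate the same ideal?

No, the ideals differ.

Two ideals are equal iff their reduced Gröbner bases coincide (the reduced basis is unique for a fixed ordering).
Buchberger on the first generating set:
f_1 = 2yz + 3z^{2} - 3x - 3z + 2, LT = yz.
f_2 = -3x^{2} + x + 2y - z - 1, LT = x^{2}.

S(f_1,f_2): leading monomials are coprime, so the S-polynomial reduces to 0 (Buchberger's first criterion).
Every S-polynomial of the final basis reduces to 0, so we have a Gröbner basis.
Inter-reduce: drop elements whose leading term is divisible by another's, tail-reduce, and make monic.
Reduced Gröbner basis: {x^{2} + 2x - 3y - 2z - 2, yz - 2z^{2} + 2x + 2z + 1}.

Buchberger on the second generating set:
h_1 = 3x^{2} + 3yz + z^{2} - 2x - 2y - 3, LT = x^{2}.
h_2 = -3x^{2} + 2y - z - 3, LT = x^{2}.

S(h_1,h_2): lcm = x^{2}. S = yz - 2z^{2} - 3x + 2z - 2.
  leading term yz: no divisor's leading term divides it; move yz to the remainder.
  leading term z^{2}: no divisor's leading term divides it; move -2z^{2} to the remainder.
  leading term x: no divisor's leading term divides it; move -3x to the remainder.
  leading term z: no divisor's leading term divides it; move 2z to the remainder.
  leading term 1: no divisor's leading term divides it; move -2 to the remainder.
  remainder yz - 2z^{2} - 3x + 2z - 2 ≠ 0; add k_3 = yz - 2z^{2} - 3x + 2z - 2 to the basis.

S(h_1,k_3): leading monomials are coprime, so the S-polynomial reduces to 0 (Buchberger's first criterion).
S(h_2,k_3): leading monomials are coprime, so the S-polynomial reduces to 0 (Buchberger's first criterion).
Every S-polynomial of the final basis reduces to 0, so we have a Gröbner basis.
Inter-reduce: drop elements whose leading term is divisible by another's, tail-reduce, and make monic.
Reduced Gröbner basis: {x^{2} - 3y - 2z + 1, yz - 2z^{2} - 3x + 2z - 2}.

These differ, so the ideals are not equal.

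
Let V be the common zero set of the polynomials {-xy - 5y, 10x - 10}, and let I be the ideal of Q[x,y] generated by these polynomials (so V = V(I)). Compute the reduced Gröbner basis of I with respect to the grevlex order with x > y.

G = {x - 1, y}

f_1 = -xy - 5y, LT = xy.
f_2 = 10x - 10, LT = x.

S(f_1,f_2): lcm = xy. S = 6y.
  leading term y: no divisor's leading term divides it; move 6y to the remainder.
  remainder 6y ≠ 0; add g_3 = 6y to the basis.

The other S-polynomials (S(f_1,g_3), S(f_2,g_3)) all reduce to 0 modulo the current basis, so we have a Gröbner basis.
Inter-reduce: drop elements whose leading term is divisible by another's, tail-reduce, and make monic.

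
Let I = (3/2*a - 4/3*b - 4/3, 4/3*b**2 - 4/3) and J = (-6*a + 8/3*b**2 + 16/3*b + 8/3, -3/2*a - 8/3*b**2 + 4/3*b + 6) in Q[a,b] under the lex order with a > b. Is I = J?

Equality of ideals is decidable: compute both reduced Gröbner bases (unique for the ordering) and check whether they agree.
Buchberger on the first generating set:
f_1 = 3/2*a - 4/3*b - 4/3, LT = a.
f_2 = 4/3*b**2 - 4/3, LT = b**2.

The S-polynomials (S(f_1,f_2)) all reduce to 0 modulo the current basis, so we have a Gröbner basis.
Inter-reduce: drop elements whose leading term is divisible by another's, tail-reduce, and make monic.
Reduced Gröbner basis: {a - 8/9*b - 8/9, b**2 - 1}.

Buchberger on the second generating set:
h_1 = -6*a + 8/3*b**2 + 16/3*b + 8/3, LT = a.
h_2 = -3/2*a - 8/3*b**2 + 4/3*b + 6, LT = a.

S(h_1,h_2): lcm = a. S = -20/9*b**2 + 32/9.
  leading term b**2: no divisor's leading term divides it; move -20/9*b**2 to the remainder.
  leading term 1: no divisor's leading term divides it; move 32/9 to the remainder.
  remainder -20/9*b**2 + 32/9 ≠ 0; add k_3 = -20/9*b**2 + 32/9 to the basis.

The other S-polynomials (S(h_1,k_3), S(h_2,k_3)) all reduce to 0 modulo the current basis, so we have a Gröbner basis.
Inter-reduce: drop elements whose leading term is divisible by another's, tail-reduce, and make monic.
Reduced Gröbner basis: {a - 8/9*b - 52/45, b**2 - 8/5}.

Since the reduced bases disagree, the two ideals are not the same.
The same test decides containment: I ⊆ J iff every generator of I reduces to 0 modulo a Gröbner basis of J.

No, the ideals differ.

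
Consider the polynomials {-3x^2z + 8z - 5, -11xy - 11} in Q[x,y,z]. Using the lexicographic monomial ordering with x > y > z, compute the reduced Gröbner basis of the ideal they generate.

G = {xy + 1, xz + 8/3yz - 5/3y, y^2z - 5/8y^2 - 3/8z}

f_1 = -3x^2z + 8z - 5, LT = x^2z.
f_2 = -11xy - 11, LT = xy.

S(f_1,f_2): lcm = x^2yz. S = -xz - 8/3yz + 5/3y.
  leading term xz: no divisor's leading term divides it; move -xz to the remainder.
  leading term yz: no divisor's leading term divides it; move -8/3yz to the remainder.
  leading term y: no divisor's leading term divides it; move 5/3y to the remainder.
  remainder -xz - 8/3yz + 5/3y ≠ 0; add g_3 = -xz - 8/3yz + 5/3y to the basis.

S(f_1,g_3): lcm = x^2z. S = -8/3xyz + 5/3xy - 8/3z + 5/3.
  leading term xyz: subtract (8/33z)·f_2 from -8/3xyz + 5/3xy - 8/3z + 5/3 → 5/3xy + 5/3
  leading term xy: subtract (-5/33)·f_2 from 5/3xy + 5/3 → 0
  remainder 0.

S(f_2,g_3): lcm = xyz. S = -8/3y^2z + 5/3y^2 + z.
  leading term y^2z: no divisor's leading term divides it; move -8/3y^2z to the remainder.
  leading term y^2: no divisor's leading term divides it; move 5/3y^2 to the remainder.
  leading term z: no divisor's leading term divides it; move z to the remainder.
  remainder -8/3y^2z + 5/3y^2 + z ≠ 0; add g_4 = -8/3y^2z + 5/3y^2 + z to the basis.

S(f_1,g_4): lcm = x^2y^2z. S = 5/8x^2y^2 + 3/8x^2z - 8/3y^2z + 5/3y^2.
  leading term x^2y^2: subtract (-5/88xy)·f_2 from 5/8x^2y^2 + 3/8x^2z - 8/3y^2z + 5/3y^2 → 3/8x^2z - 5/8xy - 8/3y^2z + 5/3y^2
  leading term x^2z: subtract (-1/8)·f_1 from 3/8x^2z - 5/8xy - 8/3y^2z + 5/3y^2 → -5/8xy - 8/3y^2z + 5/3y^2 + z - 5/8
  leading term xy: subtract (5/88)·f_2 from -5/8xy - 8/3y^2z + 5/3y^2 + z - 5/8 → -8/3y^2z + 5/3y^2 + z
  leading term y^2z: subtract (1)·g_4 from -8/3y^2z + 5/3y^2 + z → 0
  remainder 0.

S(f_2,g_4): lcm = xy^2z. S = 5/8xy^2 + 3/8xz + yz.
  leading term xy^2: subtract (-5/88y)·f_2 from 5/8xy^2 + 3/8xz + yz → 3/8xz + yz - 5/8y
  leading term xz: subtract (-3/8)·g_3 from 3/8xz + yz - 5/8y → 0
  remainder 0.

S(g_3,g_4): lcm = xy^2z. S = 5/8xy^2 + 3/8xz + 8/3y^3z - 5/3y^3.
  leading term xy^2: subtract (-5/88y)·f_2 from 5/8xy^2 + 3/8xz + 8/3y^3z - 5/3y^3 → 3/8xz + 8/3y^3z - 5/3y^3 - 5/8y
  leading term xz: subtract (-3/8)·g_3 from 3/8xz + 8/3y^3z - 5/3y^3 - 5/8y → 8/3y^3z - 5/3y^3 - yz
  leading term y^3z: subtract (-y)·g_4 from 8/3y^3z - 5/3y^3 - yz → 0
  remainder 0.

Every S-polynomial of the final basis reduces to 0, so we have a Gröbner basis.
Inter-reduce: drop elements whose leading term is divisible by another's, tail-reduce, and make monic.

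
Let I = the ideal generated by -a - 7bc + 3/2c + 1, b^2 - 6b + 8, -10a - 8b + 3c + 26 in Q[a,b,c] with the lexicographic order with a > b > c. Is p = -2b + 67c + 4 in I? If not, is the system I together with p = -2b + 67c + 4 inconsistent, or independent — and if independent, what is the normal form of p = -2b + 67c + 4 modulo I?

First compute the reduced Gröbner basis of I by Buchberger's algorithm.
f_1 = -a - 7bc + 3/2c + 1, LT = a.
f_2 = b^2 - 6b + 8, LT = b^2.
f_3 = -10a - 8b + 3c + 26, LT = a.

S(f_1,f_2): leading monomials are coprime, so the S-polynomial reduces to 0 (Buchberger's first criterion).
S(f_1,f_3): lcm = a. S = 7bc - 4/5b - 6/5c + 8/5.
  leading term bc: no divisor's leading term divides it; move 7bc to the remainder.
  leading term b: no divisor's leading term divides it; move -4/5b to the remainder.
  leading term c: no divisor's leading term divides it; move -6/5c to the remainder.
  leading term 1: no divisor's leading term divides it; move 8/5 to the remainder.
  remainder 7bc - 4/5b - 6/5c + 8/5 ≠ 0; add h_4 = 7bc - 4/5b - 6/5c + 8/5 to the basis.

S(f_2,f_3): leading monomials are coprime, so the S-polynomial reduces to 0 (Buchberger's first criterion).
S(f_1,h_4): leading monomials are coprime, so the S-polynomial reduces to 0 (Buchberger's first criterion).
S(f_2,h_4): lcm = b^2c. S = 4/35b^2 - 204/35bc - 8/35b + 8c.
  leading term b^2: subtract (4/35)·f_2 from 4/35b^2 - 204/35bc - 8/35b + 8c → -204/35bc + 16/35b + 8c - 32/35
  leading term bc: subtract (-204/245)·h_4 from -204/35bc + 16/35b + 8c - 32/35 → -256/1225b + 8576/1225c + 512/1225
  leading term b: no divisor's leading term divides it; move -256/1225b to the remainder.
  leading term c: no divisor's leading term divides it; move 8576/1225c to the remainder.
  leading term 1: no divisor's leading term divides it; move 512/1225 to the remainder.
  remainder -256/1225b + 8576/1225c + 512/1225 ≠ 0; add h_5 = -256/1225b + 8576/1225c + 512/1225 to the basis.

S(f_3,h_4): leading monomials are coprime, so the S-polynomial reduces to 0 (Buchberger's first criterion).
S(f_1,h_5): leading monomials are coprime, so the S-polynomial reduces to 0 (Buchberger's first criterion).
S(f_2,h_5): lcm = b^2. S = 67/2bc - 4b + 8.
  leading term bc: subtract (67/14)·h_4 from 67/2bc - 4b + 8 → -6/35b + 201/35c + 12/35
  leading term b: subtract (105/128)·h_5 from -6/35b + 201/35c + 12/35 → 0
  remainder 0.

S(f_3,h_5): leading monomials are coprime, so the S-polynomial reduces to 0 (Buchberger's first criterion).
S(h_4,h_5): lcm = bc. S = -4/35b + 67/2c^2 + 64/35c + 8/35.
  leading term b: subtract (35/64)·h_5 from -4/35b + 67/2c^2 + 64/35c + 8/35 → 67/2c^2 - 2c
  leading term c^2: no divisor's leading term divides it; move 67/2c^2 to the remainder.
  leading term c: no divisor's leading term divides it; move -2c to the remainder.
  remainder 67/2c^2 - 2c ≠ 0; add h_6 = 67/2c^2 - 2c to the basis.

S(f_1,h_6): leading monomials are coprime, so the S-polynomial reduces to 0 (Buchberger's first criterion).
S(f_2,h_6): leading monomials are coprime, so the S-polynomial reduces to 0 (Buchberger's first criterion).
S(f_3,h_6): leading monomials are coprime, so the S-polynomial reduces to 0 (Buchberger's first criterion).
S(h_4,h_6): lcm = bc^2. S = -128/2345bc - 6/35c^2 + 8/35c.
  leading term bc: subtract (-128/16415)·h_4 from -128/2345bc - 6/35c^2 + 8/35c → -512/82075b - 6/35c^2 + 17992/82075c + 1024/82075
  leading term b: subtract (2/67)·h_5 from -512/82075b - 6/35c^2 + 17992/82075c + 1024/82075 → -6/35c^2 + 24/2345c
  leading term c^2: subtract (-12/2345)·h_6 from -6/35c^2 + 24/2345c → 0
  remainder 0.

S(h_5,h_6): leading monomials are coprime, so the S-polynomial reduces to 0 (Buchberger's first criterion).
Every S-polynomial of the final basis reduces to 0, so we have a Gröbner basis.
Inter-reduce: drop elements whose leading term is divisible by another's, tail-reduce, and make monic.
Reduced Gröbner basis: {a + 53/2c - 1, b - 67/2c - 2, c^2 - 4/67c}.
Label its elements g_1 = a + 53/2c - 1, g_2 = b - 67/2c - 2, g_3 = c^2 - 4/67c.

Reduce p = -2b + 67c + 4 modulo G:
  leading term b: subtract (-2)·g_2 from -2b + 67c + 4 → 0
  normal form = 0.
Since the normal form is 0, p ∈ I.

Ideal membership is decidable via reduction modulo a Gröbner basis.

-2b + 67c + 4 lies in I (it reduces to 0).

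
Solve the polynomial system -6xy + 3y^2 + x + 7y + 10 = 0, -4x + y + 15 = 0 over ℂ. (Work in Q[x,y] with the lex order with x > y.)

Compute a lex Gröbner basis by Buchberger's algorithm.
f_1 = -6xy + x + 3y^2 + 7y + 10, LT = xy.
f_2 = -4x + y + 15, LT = x.

S(f_1,f_2): lcm = xy. S = -1/6x - 1/4y^2 + 31/12y - 5/3.
  leading term x: subtract (1/24)·f_2 from -1/6x - 1/4y^2 + 31/12y - 5/3 → -1/4y^2 + 61/24y - 55/24
  leading term y^2: no divisor's leading term divides it; move -1/4y^2 to the remainder.
  leading term y: no divisor's leading term divides it; move 61/24y to the remainder.
  leading term 1: no divisor's leading term divides it; move -55/24 to the remainder.
  remainder -1/4y^2 + 61/24y - 55/24 ≠ 0; add h_3 = -1/4y^2 + 61/24y - 55/24 to the basis.

S(f_1,h_3): lcm = xy^2. S = 10xy - 55/6x - 1/2y^3 - 7/6y^2 - 5/3y.
  leading term xy: subtract (-5/3)·f_1 from 10xy - 55/6x - 1/2y^3 - 7/6y^2 - 5/3y → -15/2x - 1/2y^3 + 23/6y^2 + 10y + 50/3
  leading term x: subtract (15/8)·f_2 from -15/2x - 1/2y^3 + 23/6y^2 + 10y + 50/3 → -1/2y^3 + 23/6y^2 + 65/8y - 275/24
  leading term y^3: subtract (2y)·h_3 from -1/2y^3 + 23/6y^2 + 65/8y - 275/24 → -5/4y^2 + 305/24y - 275/24
  leading term y^2: subtract (5)·h_3 from -5/4y^2 + 305/24y - 275/24 → 0
  remainder 0.

S(f_2,h_3): leading monomials are coprime, so the S-polynomial reduces to 0 (Buchberger's first criterion).
Every S-polynomial of the final basis reduces to 0, so we have a Gröbner basis.
Inter-reduce: drop elements whose leading term is divisible by another's, tail-reduce, and make monic.
Reduced Gröbner basis: {x - 1/4y - 15/4, y^2 - 61/6y + 55/6}.

Elimination: the polynomial y^2 - 61/6y + 55/6 lies in the elimination ideal for y, so y ∈ {1, 55/6}. For each such y, the remaining basis elements (now univariate) give the rest of the solution.
  y = 1: the earlier basis element becomes x - 4 = 0, giving x = 4 — point (4, 1).
  y = 55/6: the earlier basis element becomes x - 145/24 = 0, giving x = 145/24 — point (145/24, 55/6).
Each listed point satisfies every original equation (direct substitution).
Zero-dimensionality of the ideal guarantees finitely many solutions over ℂ.

{(4, 1), (145/24, 55/6)}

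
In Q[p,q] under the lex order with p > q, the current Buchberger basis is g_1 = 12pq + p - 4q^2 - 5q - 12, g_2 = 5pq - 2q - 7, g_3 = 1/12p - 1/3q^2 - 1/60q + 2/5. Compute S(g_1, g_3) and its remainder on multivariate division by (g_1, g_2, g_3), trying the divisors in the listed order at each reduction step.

lcm(LM(g_1), LM(g_3)) = pq.
S = (lcm/LT(g_1))·g_1 − (lcm/LT(g_3))·g_3 = 1/12p + 4q^3 - 2/15q^2 - 313/60q - 1.
Reduce S modulo (g_1, g_2, g_3) in that order:
  leading term p: subtract (1)·g_3 from 1/12p + 4q^3 - 2/15q^2 - 313/60q - 1 → 4q^3 + 1/5q^2 - 26/5q - 7/5
  leading term q^3: no divisor's leading term divides it; move 4q^3 to the remainder.
  leading term q^2: no divisor's leading term divides it; move 1/5q^2 to the remainder.
  leading term q: no divisor's leading term divides it; move -26/5q to the remainder.
  leading term 1: no divisor's leading term divides it; move -7/5 to the remainder.
The remainder 4q^3 + 1/5q^2 - 26/5q - 7/5 is nonzero, so it would be added as the next basis element.

S(g_1, g_3) = 1/12p + 4q^3 - 2/15q^2 - 313/60q - 1; remainder on division = 4q^3 + 1/5q^2 - 26/5q - 7/5.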